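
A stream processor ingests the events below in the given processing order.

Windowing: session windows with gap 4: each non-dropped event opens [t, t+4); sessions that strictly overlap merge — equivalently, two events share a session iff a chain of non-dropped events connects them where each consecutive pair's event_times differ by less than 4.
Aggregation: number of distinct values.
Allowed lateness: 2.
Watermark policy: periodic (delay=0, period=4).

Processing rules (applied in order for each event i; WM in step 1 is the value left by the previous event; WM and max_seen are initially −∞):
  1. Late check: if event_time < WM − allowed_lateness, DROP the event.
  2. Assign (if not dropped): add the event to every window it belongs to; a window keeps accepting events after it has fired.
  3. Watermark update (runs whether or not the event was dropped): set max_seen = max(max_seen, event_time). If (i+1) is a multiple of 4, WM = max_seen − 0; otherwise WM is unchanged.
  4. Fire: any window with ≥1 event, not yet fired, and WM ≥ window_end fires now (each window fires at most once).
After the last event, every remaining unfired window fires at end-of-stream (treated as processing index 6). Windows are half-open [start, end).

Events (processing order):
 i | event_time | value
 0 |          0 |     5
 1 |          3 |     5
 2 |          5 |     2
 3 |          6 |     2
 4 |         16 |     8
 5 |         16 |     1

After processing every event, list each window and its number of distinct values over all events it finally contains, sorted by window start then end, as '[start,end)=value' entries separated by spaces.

[0,10)=2 [16,20)=2

i=0 t=0 v=5: → [0,4); WM=−∞
i=1 t=3 v=5: → [0,7); WM=−∞
i=2 t=5 v=2: → [0,9); WM=−∞
i=3 t=6 v=2: → [0,10); WM=6
i=4 t=16 v=8: → [16,20); WM=6
i=5 t=16 v=1: → [16,20); WM=6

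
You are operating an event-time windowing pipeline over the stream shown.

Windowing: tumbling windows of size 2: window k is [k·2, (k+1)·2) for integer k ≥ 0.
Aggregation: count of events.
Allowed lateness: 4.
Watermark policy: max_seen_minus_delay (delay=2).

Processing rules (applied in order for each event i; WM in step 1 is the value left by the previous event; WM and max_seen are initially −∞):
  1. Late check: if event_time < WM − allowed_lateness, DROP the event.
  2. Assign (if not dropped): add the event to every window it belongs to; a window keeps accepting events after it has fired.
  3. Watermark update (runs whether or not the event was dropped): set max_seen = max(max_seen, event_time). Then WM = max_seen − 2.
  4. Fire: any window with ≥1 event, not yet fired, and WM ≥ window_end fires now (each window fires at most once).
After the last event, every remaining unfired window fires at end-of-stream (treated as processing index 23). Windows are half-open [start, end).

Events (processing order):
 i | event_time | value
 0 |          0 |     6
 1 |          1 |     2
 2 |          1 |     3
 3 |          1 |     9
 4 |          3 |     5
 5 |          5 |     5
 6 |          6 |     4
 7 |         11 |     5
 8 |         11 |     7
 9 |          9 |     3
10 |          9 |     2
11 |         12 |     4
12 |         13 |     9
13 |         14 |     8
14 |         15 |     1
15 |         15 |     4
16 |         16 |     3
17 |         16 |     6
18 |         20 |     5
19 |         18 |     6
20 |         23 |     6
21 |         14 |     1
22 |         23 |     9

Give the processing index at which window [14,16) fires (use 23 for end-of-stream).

18

i=0 t=0 v=6: → [0,2); WM=-2
i=1 t=1 v=2: → [0,2); WM=-1
i=2 t=1 v=3: → [0,2); WM=-1
i=3 t=1 v=9: → [0,2); WM=-1
i=4 t=3 v=5: → [2,4); WM=1
i=5 t=5 v=5: → [4,6); WM=3; [0,2) fires=4
i=6 t=6 v=4: → [6,8); WM=4; [2,4) fires=1
i=7 t=11 v=5: → [10,12); WM=9; [4,6) fires=1 [6,8) fires=1
i=8 t=11 v=7: → [10,12); WM=9
i=9 t=9 v=3: → [8,10); WM=9
i=10 t=9 v=2: → [8,10); WM=9
i=11 t=12 v=4: → [12,14); WM=10; [8,10) fires=2
i=12 t=13 v=9: → [12,14); WM=11
i=13 t=14 v=8: → [14,16); WM=12; [10,12) fires=2
i=14 t=15 v=1: → [14,16); WM=13
i=15 t=15 v=4: → [14,16); WM=13
i=16 t=16 v=3: → [16,18); WM=14; [12,14) fires=2
i=17 t=16 v=6: → [16,18); WM=14
i=18 t=20 v=5: → [20,22); WM=18; [14,16) fires=3 [16,18) fires=2
i=19 t=18 v=6: → [18,20); WM=18
i=20 t=23 v=6: → [22,24); WM=21; [18,20) fires=1
i=21 t=14 v=1: DROP (t<21-4); WM=21
i=22 t=23 v=9: → [22,24); WM=21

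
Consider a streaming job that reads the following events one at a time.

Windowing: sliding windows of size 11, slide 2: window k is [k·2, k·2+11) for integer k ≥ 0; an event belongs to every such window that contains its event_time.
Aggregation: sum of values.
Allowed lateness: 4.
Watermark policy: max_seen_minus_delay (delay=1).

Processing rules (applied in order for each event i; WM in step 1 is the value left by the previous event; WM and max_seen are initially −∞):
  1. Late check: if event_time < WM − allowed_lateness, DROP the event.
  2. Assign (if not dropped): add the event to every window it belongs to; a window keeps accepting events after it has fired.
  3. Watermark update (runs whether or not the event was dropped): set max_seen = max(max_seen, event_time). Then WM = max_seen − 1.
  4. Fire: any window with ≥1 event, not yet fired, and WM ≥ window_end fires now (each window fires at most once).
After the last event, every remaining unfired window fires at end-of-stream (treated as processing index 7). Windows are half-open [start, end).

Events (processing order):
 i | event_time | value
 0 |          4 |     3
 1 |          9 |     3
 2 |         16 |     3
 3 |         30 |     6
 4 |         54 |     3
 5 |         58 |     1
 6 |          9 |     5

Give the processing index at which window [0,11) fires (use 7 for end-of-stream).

i=0 t=4 v=3: → [4,15),[2,13),[0,11); WM=3
i=1 t=9 v=3: → [8,19),[6,17),[4,15),[2,13),[0,11); WM=8
i=2 t=16 v=3: → [16,27),[14,25),[12,23),[10,21),[8,19),[6,17); WM=15; [0,11) fires=6 [2,13) fires=6 [4,15) fires=6
i=3 t=30 v=6: → [30,41),[28,39),[26,37),[24,35),[22,33),[20,31); WM=29; [6,17) fires=6 [8,19) fires=6 [10,21) fires=3 [12,23) fires=3 [14,25) fires=3 [16,27) fires=3
i=4 t=54 v=3: → [54,65),[52,63),[50,61),[48,59),[46,57),[44,55); WM=53; [20,31) fires=6 [22,33) fires=6 [24,35) fires=6 [26,37) fires=6 [28,39) fires=6 [30,41) fires=6
i=5 t=58 v=1: → [58,69),[56,67),[54,65),[52,63),[50,61),[48,59); WM=57; [44,55) fires=3 [46,57) fires=3
i=6 t=9 v=5: DROP (t<57-4); WM=57

2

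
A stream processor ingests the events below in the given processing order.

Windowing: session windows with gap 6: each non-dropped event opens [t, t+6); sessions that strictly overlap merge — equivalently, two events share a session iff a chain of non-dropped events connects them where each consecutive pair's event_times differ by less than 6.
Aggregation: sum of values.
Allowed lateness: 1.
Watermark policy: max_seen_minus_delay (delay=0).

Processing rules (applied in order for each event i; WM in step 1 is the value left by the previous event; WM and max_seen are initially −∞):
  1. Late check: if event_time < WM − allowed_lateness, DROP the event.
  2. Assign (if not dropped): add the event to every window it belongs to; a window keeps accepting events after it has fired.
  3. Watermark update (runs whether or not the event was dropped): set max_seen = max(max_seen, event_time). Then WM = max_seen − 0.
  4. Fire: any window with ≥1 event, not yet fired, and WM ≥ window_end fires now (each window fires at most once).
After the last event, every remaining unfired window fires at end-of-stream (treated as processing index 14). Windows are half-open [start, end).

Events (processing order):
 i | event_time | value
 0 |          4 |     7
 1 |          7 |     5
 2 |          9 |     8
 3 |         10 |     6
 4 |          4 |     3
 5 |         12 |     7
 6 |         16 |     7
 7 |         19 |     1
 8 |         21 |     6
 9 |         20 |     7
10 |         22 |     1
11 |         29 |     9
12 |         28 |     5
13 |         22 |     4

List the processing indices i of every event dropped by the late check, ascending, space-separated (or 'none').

4 13

i=0 t=4 v=7: → [4,10); WM=4
i=1 t=7 v=5: → [4,13); WM=7
i=2 t=9 v=8: → [4,15); WM=9
i=3 t=10 v=6: → [4,16); WM=10
i=4 t=4 v=3: DROP (t<10-1); WM=10
i=5 t=12 v=7: → [4,18); WM=12
i=6 t=16 v=7: → [4,22); WM=16
i=7 t=19 v=1: → [4,25); WM=19
i=8 t=21 v=6: → [4,27); WM=21
i=9 t=20 v=7: → [4,27); WM=21
i=10 t=22 v=1: → [4,28); WM=22
i=11 t=29 v=9: → [29,35); WM=29
i=12 t=28 v=5: → [28,35); WM=29
i=13 t=22 v=4: DROP (t<29-1); WM=29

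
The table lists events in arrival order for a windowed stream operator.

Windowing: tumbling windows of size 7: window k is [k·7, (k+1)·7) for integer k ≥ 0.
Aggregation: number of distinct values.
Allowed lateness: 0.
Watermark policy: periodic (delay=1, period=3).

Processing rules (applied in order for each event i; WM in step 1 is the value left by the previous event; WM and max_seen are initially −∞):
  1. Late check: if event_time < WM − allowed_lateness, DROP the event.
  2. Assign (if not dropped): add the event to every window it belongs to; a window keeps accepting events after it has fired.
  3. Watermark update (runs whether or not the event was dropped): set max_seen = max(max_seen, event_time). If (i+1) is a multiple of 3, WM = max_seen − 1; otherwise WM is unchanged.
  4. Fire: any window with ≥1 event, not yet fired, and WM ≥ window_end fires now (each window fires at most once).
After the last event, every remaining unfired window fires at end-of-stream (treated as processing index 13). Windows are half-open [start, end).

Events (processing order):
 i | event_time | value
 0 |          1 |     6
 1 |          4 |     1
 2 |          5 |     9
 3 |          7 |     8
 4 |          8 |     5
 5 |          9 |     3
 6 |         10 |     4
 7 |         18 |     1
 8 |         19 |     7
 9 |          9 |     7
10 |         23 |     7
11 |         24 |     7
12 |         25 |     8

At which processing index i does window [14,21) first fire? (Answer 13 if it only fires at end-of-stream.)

11

i=0 t=1 v=6: → [0,7); WM=−∞
i=1 t=4 v=1: → [0,7); WM=−∞
i=2 t=5 v=9: → [0,7); WM=4
i=3 t=7 v=8: → [7,14); WM=4
i=4 t=8 v=5: → [7,14); WM=4
i=5 t=9 v=3: → [7,14); WM=8; [0,7) fires=3
i=6 t=10 v=4: → [7,14); WM=8
i=7 t=18 v=1: → [14,21); WM=8
i=8 t=19 v=7: → [14,21); WM=18; [7,14) fires=4
i=9 t=9 v=7: DROP (t<18-0); WM=18
i=10 t=23 v=7: → [21,28); WM=18
i=11 t=24 v=7: → [21,28); WM=23; [14,21) fires=2
i=12 t=25 v=8: → [21,28); WM=23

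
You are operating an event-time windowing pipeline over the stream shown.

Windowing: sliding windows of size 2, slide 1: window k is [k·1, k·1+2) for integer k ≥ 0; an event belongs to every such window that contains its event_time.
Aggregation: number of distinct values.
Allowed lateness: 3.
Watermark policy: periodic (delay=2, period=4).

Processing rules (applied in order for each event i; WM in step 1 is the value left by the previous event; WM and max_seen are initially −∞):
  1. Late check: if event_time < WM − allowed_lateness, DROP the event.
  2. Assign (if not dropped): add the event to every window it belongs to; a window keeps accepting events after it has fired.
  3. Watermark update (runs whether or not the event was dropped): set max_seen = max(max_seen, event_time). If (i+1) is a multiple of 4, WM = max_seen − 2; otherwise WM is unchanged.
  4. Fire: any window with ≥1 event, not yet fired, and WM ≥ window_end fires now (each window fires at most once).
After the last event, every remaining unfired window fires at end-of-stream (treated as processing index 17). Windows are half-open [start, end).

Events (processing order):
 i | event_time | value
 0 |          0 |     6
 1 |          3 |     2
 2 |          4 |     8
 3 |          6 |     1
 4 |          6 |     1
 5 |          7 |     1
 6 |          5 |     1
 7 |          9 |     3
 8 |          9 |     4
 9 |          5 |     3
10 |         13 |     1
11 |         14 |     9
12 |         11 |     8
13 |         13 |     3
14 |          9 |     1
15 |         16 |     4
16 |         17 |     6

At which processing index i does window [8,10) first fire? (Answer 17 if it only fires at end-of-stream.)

i=0 t=0 v=6: → [0,2); WM=−∞
i=1 t=3 v=2: → [3,5),[2,4); WM=−∞
i=2 t=4 v=8: → [4,6),[3,5); WM=−∞
i=3 t=6 v=1: → [6,8),[5,7); WM=4; [0,2) fires=1 [2,4) fires=1
i=4 t=6 v=1: → [6,8),[5,7); WM=4
i=5 t=7 v=1: → [7,9),[6,8); WM=4
i=6 t=5 v=1: → [5,7),[4,6); WM=4
i=7 t=9 v=3: → [9,11),[8,10); WM=7; [3,5) fires=2 [4,6) fires=2 [5,7) fires=1
i=8 t=9 v=4: → [9,11),[8,10); WM=7
i=9 t=5 v=3: → [5,7),[4,6); WM=7
i=10 t=13 v=1: → [13,15),[12,14); WM=7
i=11 t=14 v=9: → [14,16),[13,15); WM=12; [6,8) fires=1 [7,9) fires=1 [8,10) fires=2 [9,11) fires=2
i=12 t=11 v=8: → [11,13),[10,12); WM=12; [10,12) fires=1
i=13 t=13 v=3: → [13,15),[12,14); WM=12
i=14 t=9 v=1: → [9,11),[8,10); WM=12
i=15 t=16 v=4: → [16,18),[15,17); WM=14; [11,13) fires=1 [12,14) fires=2
i=16 t=17 v=6: → [17,19),[16,18); WM=14

11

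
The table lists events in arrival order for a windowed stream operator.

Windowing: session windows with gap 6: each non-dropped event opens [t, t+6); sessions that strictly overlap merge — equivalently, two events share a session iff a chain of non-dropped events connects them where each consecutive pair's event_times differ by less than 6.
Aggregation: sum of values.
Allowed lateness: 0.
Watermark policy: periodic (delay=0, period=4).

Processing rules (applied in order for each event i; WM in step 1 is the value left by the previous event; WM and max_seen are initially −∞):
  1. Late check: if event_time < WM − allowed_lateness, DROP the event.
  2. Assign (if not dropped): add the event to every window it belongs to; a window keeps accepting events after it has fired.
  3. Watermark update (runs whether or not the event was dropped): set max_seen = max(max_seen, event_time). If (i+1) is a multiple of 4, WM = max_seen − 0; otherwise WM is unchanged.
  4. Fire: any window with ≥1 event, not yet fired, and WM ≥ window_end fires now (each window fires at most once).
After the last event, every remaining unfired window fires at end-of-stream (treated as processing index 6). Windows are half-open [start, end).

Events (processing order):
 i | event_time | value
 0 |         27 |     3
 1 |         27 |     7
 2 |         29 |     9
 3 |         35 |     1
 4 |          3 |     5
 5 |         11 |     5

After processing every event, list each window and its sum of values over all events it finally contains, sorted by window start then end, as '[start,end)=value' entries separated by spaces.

i=0 t=27 v=3: → [27,33); WM=−∞
i=1 t=27 v=7: → [27,33); WM=−∞
i=2 t=29 v=9: → [27,35); WM=−∞
i=3 t=35 v=1: → [35,41); WM=35
i=4 t=3 v=5: DROP (t<35-0); WM=35
i=5 t=11 v=5: DROP (t<35-0); WM=35

[27,35)=19 [35,41)=1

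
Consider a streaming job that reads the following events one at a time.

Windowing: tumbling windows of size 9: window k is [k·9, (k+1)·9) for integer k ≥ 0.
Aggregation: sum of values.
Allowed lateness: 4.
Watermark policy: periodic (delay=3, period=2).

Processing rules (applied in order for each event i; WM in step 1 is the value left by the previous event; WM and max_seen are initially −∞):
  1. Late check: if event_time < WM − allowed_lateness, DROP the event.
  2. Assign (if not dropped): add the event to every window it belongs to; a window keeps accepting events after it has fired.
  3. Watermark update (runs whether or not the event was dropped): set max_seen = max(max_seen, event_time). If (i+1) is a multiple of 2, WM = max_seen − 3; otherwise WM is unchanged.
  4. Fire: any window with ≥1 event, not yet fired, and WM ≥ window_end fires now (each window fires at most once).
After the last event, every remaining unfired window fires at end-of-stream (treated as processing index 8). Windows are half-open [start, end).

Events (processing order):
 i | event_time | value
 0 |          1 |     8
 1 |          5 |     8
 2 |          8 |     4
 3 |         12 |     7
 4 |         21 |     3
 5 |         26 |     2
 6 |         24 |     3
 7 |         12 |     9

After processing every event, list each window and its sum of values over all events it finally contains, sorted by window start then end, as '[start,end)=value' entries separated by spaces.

i=0 t=1 v=8: → [0,9); WM=−∞
i=1 t=5 v=8: → [0,9); WM=2
i=2 t=8 v=4: → [0,9); WM=2
i=3 t=12 v=7: → [9,18); WM=9; [0,9) fires=20
i=4 t=21 v=3: → [18,27); WM=9
i=5 t=26 v=2: → [18,27); WM=23; [9,18) fires=7
i=6 t=24 v=3: → [18,27); WM=23
i=7 t=12 v=9: DROP (t<23-4); WM=23

[0,9)=20 [9,18)=7 [18,27)=8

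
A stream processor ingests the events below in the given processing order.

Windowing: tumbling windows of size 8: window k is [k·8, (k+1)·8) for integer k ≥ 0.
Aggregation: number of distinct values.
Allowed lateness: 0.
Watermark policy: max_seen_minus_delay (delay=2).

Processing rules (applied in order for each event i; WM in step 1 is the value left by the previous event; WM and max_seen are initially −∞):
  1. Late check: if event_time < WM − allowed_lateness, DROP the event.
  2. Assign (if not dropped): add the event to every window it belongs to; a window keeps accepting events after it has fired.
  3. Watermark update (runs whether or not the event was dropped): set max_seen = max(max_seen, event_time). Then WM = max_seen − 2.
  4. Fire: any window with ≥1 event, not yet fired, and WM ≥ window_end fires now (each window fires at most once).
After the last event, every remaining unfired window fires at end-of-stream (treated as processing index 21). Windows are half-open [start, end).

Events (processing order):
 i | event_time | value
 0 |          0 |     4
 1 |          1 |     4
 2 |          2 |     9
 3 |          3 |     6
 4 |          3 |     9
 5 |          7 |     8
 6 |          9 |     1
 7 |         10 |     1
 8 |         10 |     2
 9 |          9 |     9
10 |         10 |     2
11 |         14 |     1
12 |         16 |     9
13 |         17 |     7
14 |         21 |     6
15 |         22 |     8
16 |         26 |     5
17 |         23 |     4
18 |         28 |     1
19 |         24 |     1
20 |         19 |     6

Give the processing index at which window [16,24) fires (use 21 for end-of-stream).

i=0 t=0 v=4: → [0,8); WM=-2
i=1 t=1 v=4: → [0,8); WM=-1
i=2 t=2 v=9: → [0,8); WM=0
i=3 t=3 v=6: → [0,8); WM=1
i=4 t=3 v=9: → [0,8); WM=1
i=5 t=7 v=8: → [0,8); WM=5
i=6 t=9 v=1: → [8,16); WM=7
i=7 t=10 v=1: → [8,16); WM=8; [0,8) fires=4
i=8 t=10 v=2: → [8,16); WM=8
i=9 t=9 v=9: → [8,16); WM=8
i=10 t=10 v=2: → [8,16); WM=8
i=11 t=14 v=1: → [8,16); WM=12
i=12 t=16 v=9: → [16,24); WM=14
i=13 t=17 v=7: → [16,24); WM=15
i=14 t=21 v=6: → [16,24); WM=19; [8,16) fires=3
i=15 t=22 v=8: → [16,24); WM=20
i=16 t=26 v=5: → [24,32); WM=24; [16,24) fires=4
i=17 t=23 v=4: DROP (t<24-0); WM=24
i=18 t=28 v=1: → [24,32); WM=26
i=19 t=24 v=1: DROP (t<26-0); WM=26
i=20 t=19 v=6: DROP (t<26-0); WM=26

16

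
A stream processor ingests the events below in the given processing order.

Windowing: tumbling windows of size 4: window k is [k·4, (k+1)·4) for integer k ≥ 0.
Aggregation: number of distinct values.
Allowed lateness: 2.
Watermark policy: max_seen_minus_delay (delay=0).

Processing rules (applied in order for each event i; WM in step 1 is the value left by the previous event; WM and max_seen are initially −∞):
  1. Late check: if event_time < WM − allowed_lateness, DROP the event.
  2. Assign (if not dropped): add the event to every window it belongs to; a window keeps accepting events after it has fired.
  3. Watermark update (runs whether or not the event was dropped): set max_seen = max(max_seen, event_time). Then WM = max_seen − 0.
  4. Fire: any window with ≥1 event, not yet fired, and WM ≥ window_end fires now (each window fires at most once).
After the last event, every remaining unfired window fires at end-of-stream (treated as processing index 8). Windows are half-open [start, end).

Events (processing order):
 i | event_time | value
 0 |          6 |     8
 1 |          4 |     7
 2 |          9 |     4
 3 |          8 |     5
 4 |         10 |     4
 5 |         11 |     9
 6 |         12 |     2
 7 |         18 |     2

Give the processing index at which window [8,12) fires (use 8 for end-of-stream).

i=0 t=6 v=8: → [4,8); WM=6
i=1 t=4 v=7: → [4,8); WM=6
i=2 t=9 v=4: → [8,12); WM=9; [4,8) fires=2
i=3 t=8 v=5: → [8,12); WM=9
i=4 t=10 v=4: → [8,12); WM=10
i=5 t=11 v=9: → [8,12); WM=11
i=6 t=12 v=2: → [12,16); WM=12; [8,12) fires=3
i=7 t=18 v=2: → [16,20); WM=18; [12,16) fires=1

6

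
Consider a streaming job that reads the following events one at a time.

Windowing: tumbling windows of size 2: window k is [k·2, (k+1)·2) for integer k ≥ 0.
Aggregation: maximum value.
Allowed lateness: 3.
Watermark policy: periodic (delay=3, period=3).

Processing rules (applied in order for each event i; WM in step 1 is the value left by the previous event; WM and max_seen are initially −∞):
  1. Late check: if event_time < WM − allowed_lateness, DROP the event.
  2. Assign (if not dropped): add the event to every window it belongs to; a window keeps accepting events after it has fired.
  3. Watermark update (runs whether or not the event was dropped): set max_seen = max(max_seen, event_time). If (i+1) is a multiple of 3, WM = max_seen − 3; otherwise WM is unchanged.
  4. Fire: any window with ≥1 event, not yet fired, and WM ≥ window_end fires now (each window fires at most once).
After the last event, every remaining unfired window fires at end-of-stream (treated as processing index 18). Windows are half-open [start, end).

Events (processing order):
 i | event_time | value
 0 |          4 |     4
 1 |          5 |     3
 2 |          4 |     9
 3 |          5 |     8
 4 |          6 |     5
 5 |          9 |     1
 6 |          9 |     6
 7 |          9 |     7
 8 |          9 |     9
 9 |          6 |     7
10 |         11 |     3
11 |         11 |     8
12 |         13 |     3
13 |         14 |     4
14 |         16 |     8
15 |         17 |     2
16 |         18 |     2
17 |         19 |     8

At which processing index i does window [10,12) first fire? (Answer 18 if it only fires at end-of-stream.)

i=0 t=4 v=4: → [4,6); WM=−∞
i=1 t=5 v=3: → [4,6); WM=−∞
i=2 t=4 v=9: → [4,6); WM=2
i=3 t=5 v=8: → [4,6); WM=2
i=4 t=6 v=5: → [6,8); WM=2
i=5 t=9 v=1: → [8,10); WM=6; [4,6) fires=9
i=6 t=9 v=6: → [8,10); WM=6
i=7 t=9 v=7: → [8,10); WM=6
i=8 t=9 v=9: → [8,10); WM=6
i=9 t=6 v=7: → [6,8); WM=6
i=10 t=11 v=3: → [10,12); WM=6
i=11 t=11 v=8: → [10,12); WM=8; [6,8) fires=7
i=12 t=13 v=3: → [12,14); WM=8
i=13 t=14 v=4: → [14,16); WM=8
i=14 t=16 v=8: → [16,18); WM=13; [8,10) fires=9 [10,12) fires=8
i=15 t=17 v=2: → [16,18); WM=13
i=16 t=18 v=2: → [18,20); WM=13
i=17 t=19 v=8: → [18,20); WM=16; [12,14) fires=3 [14,16) fires=4

14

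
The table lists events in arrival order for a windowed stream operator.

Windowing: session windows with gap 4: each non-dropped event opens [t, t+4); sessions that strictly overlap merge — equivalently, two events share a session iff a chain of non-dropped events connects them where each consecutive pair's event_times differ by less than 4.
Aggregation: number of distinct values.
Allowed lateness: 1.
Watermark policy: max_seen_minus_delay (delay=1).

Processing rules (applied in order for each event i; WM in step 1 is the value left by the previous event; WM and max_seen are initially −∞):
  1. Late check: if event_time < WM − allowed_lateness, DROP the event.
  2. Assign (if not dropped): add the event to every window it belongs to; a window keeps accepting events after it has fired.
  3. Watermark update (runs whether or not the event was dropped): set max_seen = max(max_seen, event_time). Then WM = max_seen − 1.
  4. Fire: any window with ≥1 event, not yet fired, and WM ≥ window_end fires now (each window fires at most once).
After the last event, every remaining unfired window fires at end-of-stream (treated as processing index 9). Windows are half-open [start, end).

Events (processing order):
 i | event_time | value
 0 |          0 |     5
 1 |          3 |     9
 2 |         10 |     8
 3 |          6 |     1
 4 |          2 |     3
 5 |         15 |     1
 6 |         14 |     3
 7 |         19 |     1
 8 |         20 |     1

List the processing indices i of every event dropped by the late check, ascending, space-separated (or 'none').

3 4

i=0 t=0 v=5: → [0,4); WM=-1
i=1 t=3 v=9: → [0,7); WM=2
i=2 t=10 v=8: → [10,14); WM=9
i=3 t=6 v=1: DROP (t<9-1); WM=9
i=4 t=2 v=3: DROP (t<9-1); WM=9
i=5 t=15 v=1: → [15,19); WM=14
i=6 t=14 v=3: → [14,19); WM=14
i=7 t=19 v=1: → [19,23); WM=18
i=8 t=20 v=1: → [19,24); WM=19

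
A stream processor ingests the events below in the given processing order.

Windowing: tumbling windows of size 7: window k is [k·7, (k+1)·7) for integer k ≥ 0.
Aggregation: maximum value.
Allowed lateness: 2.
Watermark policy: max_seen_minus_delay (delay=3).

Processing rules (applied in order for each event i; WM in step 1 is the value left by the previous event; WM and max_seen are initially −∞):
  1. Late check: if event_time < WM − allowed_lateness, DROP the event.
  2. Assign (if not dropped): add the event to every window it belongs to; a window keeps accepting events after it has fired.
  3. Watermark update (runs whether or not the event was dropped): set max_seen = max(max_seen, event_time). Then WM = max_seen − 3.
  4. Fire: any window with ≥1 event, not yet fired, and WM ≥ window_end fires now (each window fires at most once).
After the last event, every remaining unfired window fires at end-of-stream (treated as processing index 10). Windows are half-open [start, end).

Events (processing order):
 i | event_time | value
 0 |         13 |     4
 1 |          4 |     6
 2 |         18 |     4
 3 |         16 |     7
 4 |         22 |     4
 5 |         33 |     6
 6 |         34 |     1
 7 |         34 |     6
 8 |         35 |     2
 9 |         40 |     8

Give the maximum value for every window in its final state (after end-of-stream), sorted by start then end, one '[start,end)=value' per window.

[7,14)=4 [14,21)=7 [21,28)=4 [28,35)=6 [35,42)=8

i=0 t=13 v=4: → [7,14); WM=10
i=1 t=4 v=6: DROP (t<10-2); WM=10
i=2 t=18 v=4: → [14,21); WM=15; [7,14) fires=4
i=3 t=16 v=7: → [14,21); WM=15
i=4 t=22 v=4: → [21,28); WM=19
i=5 t=33 v=6: → [28,35); WM=30; [14,21) fires=7 [21,28) fires=4
i=6 t=34 v=1: → [28,35); WM=31
i=7 t=34 v=6: → [28,35); WM=31
i=8 t=35 v=2: → [35,42); WM=32
i=9 t=40 v=8: → [35,42); WM=37; [28,35) fires=6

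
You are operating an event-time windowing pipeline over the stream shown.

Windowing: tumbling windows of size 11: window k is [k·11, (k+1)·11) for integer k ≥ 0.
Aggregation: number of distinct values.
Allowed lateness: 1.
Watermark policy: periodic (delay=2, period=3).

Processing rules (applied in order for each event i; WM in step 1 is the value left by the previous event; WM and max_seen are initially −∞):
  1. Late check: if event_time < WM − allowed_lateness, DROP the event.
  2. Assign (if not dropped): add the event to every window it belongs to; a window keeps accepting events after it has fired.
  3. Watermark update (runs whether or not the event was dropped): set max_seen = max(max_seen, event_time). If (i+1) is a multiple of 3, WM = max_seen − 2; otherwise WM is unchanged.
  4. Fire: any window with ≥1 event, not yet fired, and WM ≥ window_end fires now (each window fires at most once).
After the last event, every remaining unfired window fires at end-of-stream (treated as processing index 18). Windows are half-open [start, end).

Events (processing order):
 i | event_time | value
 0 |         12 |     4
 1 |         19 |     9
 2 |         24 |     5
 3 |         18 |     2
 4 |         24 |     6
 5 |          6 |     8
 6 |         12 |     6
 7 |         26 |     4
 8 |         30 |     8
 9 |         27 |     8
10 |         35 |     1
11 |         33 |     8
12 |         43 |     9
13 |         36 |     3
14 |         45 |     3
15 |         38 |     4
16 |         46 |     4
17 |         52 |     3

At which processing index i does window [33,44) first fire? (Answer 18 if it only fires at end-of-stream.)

i=0 t=12 v=4: → [11,22); WM=−∞
i=1 t=19 v=9: → [11,22); WM=−∞
i=2 t=24 v=5: → [22,33); WM=22; [11,22) fires=2
i=3 t=18 v=2: DROP (t<22-1); WM=22
i=4 t=24 v=6: → [22,33); WM=22
i=5 t=6 v=8: DROP (t<22-1); WM=22
i=6 t=12 v=6: DROP (t<22-1); WM=22
i=7 t=26 v=4: → [22,33); WM=22
i=8 t=30 v=8: → [22,33); WM=28
i=9 t=27 v=8: → [22,33); WM=28
i=10 t=35 v=1: → [33,44); WM=28
i=11 t=33 v=8: → [33,44); WM=33; [22,33) fires=4
i=12 t=43 v=9: → [33,44); WM=33
i=13 t=36 v=3: → [33,44); WM=33
i=14 t=45 v=3: → [44,55); WM=43
i=15 t=38 v=4: DROP (t<43-1); WM=43
i=16 t=46 v=4: → [44,55); WM=43
i=17 t=52 v=3: → [44,55); WM=50; [33,44) fires=4

17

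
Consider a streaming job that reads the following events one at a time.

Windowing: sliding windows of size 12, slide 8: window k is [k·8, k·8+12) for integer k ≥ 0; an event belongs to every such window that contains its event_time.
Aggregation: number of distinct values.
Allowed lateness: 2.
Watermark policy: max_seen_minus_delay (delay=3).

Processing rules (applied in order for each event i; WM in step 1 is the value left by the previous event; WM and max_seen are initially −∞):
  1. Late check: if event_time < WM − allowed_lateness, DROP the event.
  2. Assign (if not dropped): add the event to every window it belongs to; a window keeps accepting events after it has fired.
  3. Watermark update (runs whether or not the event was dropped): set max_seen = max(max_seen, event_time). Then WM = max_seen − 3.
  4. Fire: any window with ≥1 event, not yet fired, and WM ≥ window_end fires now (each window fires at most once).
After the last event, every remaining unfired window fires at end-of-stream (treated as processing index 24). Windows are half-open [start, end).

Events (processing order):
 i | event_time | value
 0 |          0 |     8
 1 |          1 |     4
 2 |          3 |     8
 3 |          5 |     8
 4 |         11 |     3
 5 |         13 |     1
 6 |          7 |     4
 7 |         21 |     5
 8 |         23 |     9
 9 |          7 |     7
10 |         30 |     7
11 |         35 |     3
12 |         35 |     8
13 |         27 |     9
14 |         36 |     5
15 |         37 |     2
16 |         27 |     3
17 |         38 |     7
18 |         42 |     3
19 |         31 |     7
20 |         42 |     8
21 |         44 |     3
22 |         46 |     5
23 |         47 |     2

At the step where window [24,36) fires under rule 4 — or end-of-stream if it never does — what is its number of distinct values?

i=0 t=0 v=8: → [0,12); WM=-3
i=1 t=1 v=4: → [0,12); WM=-2
i=2 t=3 v=8: → [0,12); WM=0
i=3 t=5 v=8: → [0,12); WM=2
i=4 t=11 v=3: → [8,20),[0,12); WM=8
i=5 t=13 v=1: → [8,20); WM=10
i=6 t=7 v=4: DROP (t<10-2); WM=10
i=7 t=21 v=5: → [16,28); WM=18; [0,12) fires=3
i=8 t=23 v=9: → [16,28); WM=20; [8,20) fires=2
i=9 t=7 v=7: DROP (t<20-2); WM=20
i=10 t=30 v=7: → [24,36); WM=27
i=11 t=35 v=3: → [32,44),[24,36); WM=32; [16,28) fires=2
i=12 t=35 v=8: → [32,44),[24,36); WM=32
i=13 t=27 v=9: DROP (t<32-2); WM=32
i=14 t=36 v=5: → [32,44); WM=33
i=15 t=37 v=2: → [32,44); WM=34
i=16 t=27 v=3: DROP (t<34-2); WM=34
i=17 t=38 v=7: → [32,44); WM=35
i=18 t=42 v=3: → [40,52),[32,44); WM=39; [24,36) fires=3
i=19 t=31 v=7: DROP (t<39-2); WM=39
i=20 t=42 v=8: → [40,52),[32,44); WM=39
i=21 t=44 v=3: → [40,52); WM=41
i=22 t=46 v=5: → [40,52); WM=43
i=23 t=47 v=2: → [40,52); WM=44; [32,44) fires=5

3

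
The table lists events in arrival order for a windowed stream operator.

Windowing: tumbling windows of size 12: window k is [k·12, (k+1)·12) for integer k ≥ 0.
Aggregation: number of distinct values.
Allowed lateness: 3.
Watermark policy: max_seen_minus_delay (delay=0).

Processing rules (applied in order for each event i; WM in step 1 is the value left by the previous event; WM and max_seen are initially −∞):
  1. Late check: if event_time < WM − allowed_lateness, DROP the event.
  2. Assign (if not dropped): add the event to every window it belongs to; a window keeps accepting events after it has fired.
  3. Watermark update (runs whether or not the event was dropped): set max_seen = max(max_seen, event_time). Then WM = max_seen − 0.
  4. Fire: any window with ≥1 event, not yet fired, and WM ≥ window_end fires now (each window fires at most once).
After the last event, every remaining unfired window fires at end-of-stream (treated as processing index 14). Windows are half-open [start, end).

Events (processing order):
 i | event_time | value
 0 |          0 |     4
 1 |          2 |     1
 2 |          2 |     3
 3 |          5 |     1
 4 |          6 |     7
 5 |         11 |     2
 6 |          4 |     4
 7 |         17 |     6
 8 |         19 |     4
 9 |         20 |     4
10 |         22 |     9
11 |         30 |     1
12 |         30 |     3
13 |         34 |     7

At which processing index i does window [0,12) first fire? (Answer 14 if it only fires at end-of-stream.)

7

i=0 t=0 v=4: → [0,12); WM=0
i=1 t=2 v=1: → [0,12); WM=2
i=2 t=2 v=3: → [0,12); WM=2
i=3 t=5 v=1: → [0,12); WM=5
i=4 t=6 v=7: → [0,12); WM=6
i=5 t=11 v=2: → [0,12); WM=11
i=6 t=4 v=4: DROP (t<11-3); WM=11
i=7 t=17 v=6: → [12,24); WM=17; [0,12) fires=5
i=8 t=19 v=4: → [12,24); WM=19
i=9 t=20 v=4: → [12,24); WM=20
i=10 t=22 v=9: → [12,24); WM=22
i=11 t=30 v=1: → [24,36); WM=30; [12,24) fires=3
i=12 t=30 v=3: → [24,36); WM=30
i=13 t=34 v=7: → [24,36); WM=34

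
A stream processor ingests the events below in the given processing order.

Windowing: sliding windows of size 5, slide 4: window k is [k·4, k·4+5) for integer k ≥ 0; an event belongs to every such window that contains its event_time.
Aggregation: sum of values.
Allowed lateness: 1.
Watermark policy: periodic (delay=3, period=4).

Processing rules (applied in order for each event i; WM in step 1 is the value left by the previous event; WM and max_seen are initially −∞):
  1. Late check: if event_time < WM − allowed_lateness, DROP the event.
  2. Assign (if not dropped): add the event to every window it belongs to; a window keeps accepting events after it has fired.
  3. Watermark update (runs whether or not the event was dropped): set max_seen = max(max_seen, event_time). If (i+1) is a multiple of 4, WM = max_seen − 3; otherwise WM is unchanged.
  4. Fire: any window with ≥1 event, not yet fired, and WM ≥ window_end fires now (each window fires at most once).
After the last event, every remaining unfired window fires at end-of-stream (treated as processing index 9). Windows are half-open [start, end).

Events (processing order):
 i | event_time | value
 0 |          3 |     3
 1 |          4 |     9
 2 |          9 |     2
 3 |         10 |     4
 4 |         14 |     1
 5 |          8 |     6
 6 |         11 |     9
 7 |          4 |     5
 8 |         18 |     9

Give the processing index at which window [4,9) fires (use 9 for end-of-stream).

7

i=0 t=3 v=3: → [0,5); WM=−∞
i=1 t=4 v=9: → [4,9),[0,5); WM=−∞
i=2 t=9 v=2: → [8,13); WM=−∞
i=3 t=10 v=4: → [8,13); WM=7; [0,5) fires=12
i=4 t=14 v=1: → [12,17); WM=7
i=5 t=8 v=6: → [8,13),[4,9); WM=7
i=6 t=11 v=9: → [8,13); WM=7
i=7 t=4 v=5: DROP (t<7-1); WM=11; [4,9) fires=15
i=8 t=18 v=9: → [16,21); WM=11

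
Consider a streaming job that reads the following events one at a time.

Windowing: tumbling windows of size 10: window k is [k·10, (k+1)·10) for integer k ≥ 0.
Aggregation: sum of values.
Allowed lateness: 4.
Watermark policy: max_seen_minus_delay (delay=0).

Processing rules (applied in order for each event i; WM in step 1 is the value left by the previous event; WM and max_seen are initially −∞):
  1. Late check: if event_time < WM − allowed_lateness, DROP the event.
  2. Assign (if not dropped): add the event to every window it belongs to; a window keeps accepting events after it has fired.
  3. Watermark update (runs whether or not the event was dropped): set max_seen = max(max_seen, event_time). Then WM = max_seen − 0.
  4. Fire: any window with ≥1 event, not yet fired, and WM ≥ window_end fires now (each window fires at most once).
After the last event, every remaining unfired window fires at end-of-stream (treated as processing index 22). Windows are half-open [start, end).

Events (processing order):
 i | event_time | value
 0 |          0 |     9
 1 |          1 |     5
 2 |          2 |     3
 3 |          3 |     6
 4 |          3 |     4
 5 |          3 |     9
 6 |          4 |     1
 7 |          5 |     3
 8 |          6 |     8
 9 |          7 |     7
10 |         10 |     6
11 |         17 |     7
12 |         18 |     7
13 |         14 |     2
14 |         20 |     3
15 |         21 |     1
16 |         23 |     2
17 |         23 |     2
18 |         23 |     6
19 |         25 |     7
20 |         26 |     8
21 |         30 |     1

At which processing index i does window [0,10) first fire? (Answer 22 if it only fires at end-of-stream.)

i=0 t=0 v=9: → [0,10); WM=0
i=1 t=1 v=5: → [0,10); WM=1
i=2 t=2 v=3: → [0,10); WM=2
i=3 t=3 v=6: → [0,10); WM=3
i=4 t=3 v=4: → [0,10); WM=3
i=5 t=3 v=9: → [0,10); WM=3
i=6 t=4 v=1: → [0,10); WM=4
i=7 t=5 v=3: → [0,10); WM=5
i=8 t=6 v=8: → [0,10); WM=6
i=9 t=7 v=7: → [0,10); WM=7
i=10 t=10 v=6: → [10,20); WM=10; [0,10) fires=55
i=11 t=17 v=7: → [10,20); WM=17
i=12 t=18 v=7: → [10,20); WM=18
i=13 t=14 v=2: → [10,20); WM=18
i=14 t=20 v=3: → [20,30); WM=20; [10,20) fires=22
i=15 t=21 v=1: → [20,30); WM=21
i=16 t=23 v=2: → [20,30); WM=23
i=17 t=23 v=2: → [20,30); WM=23
i=18 t=23 v=6: → [20,30); WM=23
i=19 t=25 v=7: → [20,30); WM=25
i=20 t=26 v=8: → [20,30); WM=26
i=21 t=30 v=1: → [30,40); WM=30; [20,30) fires=29

10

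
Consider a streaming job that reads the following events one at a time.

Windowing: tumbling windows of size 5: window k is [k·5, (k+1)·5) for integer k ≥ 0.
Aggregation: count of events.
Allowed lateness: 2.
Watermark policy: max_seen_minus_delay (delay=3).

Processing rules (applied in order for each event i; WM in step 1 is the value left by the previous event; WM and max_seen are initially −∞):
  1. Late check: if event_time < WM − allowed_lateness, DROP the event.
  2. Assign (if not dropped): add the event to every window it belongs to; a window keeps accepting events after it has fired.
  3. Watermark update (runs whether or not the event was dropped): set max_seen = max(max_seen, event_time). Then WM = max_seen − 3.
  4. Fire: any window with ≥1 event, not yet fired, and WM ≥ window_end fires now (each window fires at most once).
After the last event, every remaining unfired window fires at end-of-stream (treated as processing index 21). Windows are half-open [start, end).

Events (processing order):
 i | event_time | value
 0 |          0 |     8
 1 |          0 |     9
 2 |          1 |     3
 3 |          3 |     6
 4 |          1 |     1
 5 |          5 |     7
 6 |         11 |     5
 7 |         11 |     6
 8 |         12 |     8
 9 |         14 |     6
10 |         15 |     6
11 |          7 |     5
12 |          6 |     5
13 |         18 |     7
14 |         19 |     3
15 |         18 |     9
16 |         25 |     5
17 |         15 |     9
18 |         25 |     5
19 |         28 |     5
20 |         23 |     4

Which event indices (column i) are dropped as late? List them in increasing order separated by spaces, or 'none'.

i=0 t=0 v=8: → [0,5); WM=-3
i=1 t=0 v=9: → [0,5); WM=-3
i=2 t=1 v=3: → [0,5); WM=-2
i=3 t=3 v=6: → [0,5); WM=0
i=4 t=1 v=1: → [0,5); WM=0
i=5 t=5 v=7: → [5,10); WM=2
i=6 t=11 v=5: → [10,15); WM=8; [0,5) fires=5
i=7 t=11 v=6: → [10,15); WM=8
i=8 t=12 v=8: → [10,15); WM=9
i=9 t=14 v=6: → [10,15); WM=11; [5,10) fires=1
i=10 t=15 v=6: → [15,20); WM=12
i=11 t=7 v=5: DROP (t<12-2); WM=12
i=12 t=6 v=5: DROP (t<12-2); WM=12
i=13 t=18 v=7: → [15,20); WM=15; [10,15) fires=4
i=14 t=19 v=3: → [15,20); WM=16
i=15 t=18 v=9: → [15,20); WM=16
i=16 t=25 v=5: → [25,30); WM=22; [15,20) fires=4
i=17 t=15 v=9: DROP (t<22-2); WM=22
i=18 t=25 v=5: → [25,30); WM=22
i=19 t=28 v=5: → [25,30); WM=25
i=20 t=23 v=4: → [20,25); WM=25; [20,25) fires=1

11 12 17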